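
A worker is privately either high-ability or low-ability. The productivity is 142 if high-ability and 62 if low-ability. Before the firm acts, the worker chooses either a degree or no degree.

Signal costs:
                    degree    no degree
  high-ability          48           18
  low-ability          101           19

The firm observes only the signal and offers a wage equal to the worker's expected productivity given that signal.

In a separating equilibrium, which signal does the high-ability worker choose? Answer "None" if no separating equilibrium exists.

degree

Try high-ability → degree, low-ability → no degree:
  If types separate, degree earns payment 142 and no degree earns 62.
  High-ability: degree gives 142 − 48 = 94; no degree gives 62 − 18 = 44. No deviation. ✓
  Low-ability: no degree gives 62 − 19 = 43; degree gives 142 − 101 = 41. No deviation. ✓
Both hold — the high-ability type sends degree.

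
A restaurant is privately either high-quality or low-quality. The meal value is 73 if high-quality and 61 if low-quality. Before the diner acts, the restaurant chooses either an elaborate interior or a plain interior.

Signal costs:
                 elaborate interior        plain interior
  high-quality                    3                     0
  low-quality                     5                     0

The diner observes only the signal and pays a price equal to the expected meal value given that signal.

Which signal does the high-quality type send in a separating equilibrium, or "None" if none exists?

Try high-quality → elaborate interior, low-quality → plain interior:
  If types separate, elaborate interior earns payment 73 and plain interior earns 61.
  High-quality: elaborate interior gives 73 − 3 = 70; plain interior gives 61 − 0 = 61. No deviation. ✓
  Low-quality: plain interior gives 61 − 0 = 61; elaborate interior gives 73 − 5 = 68. Would deviate. ✗
Try high-quality → plain interior, low-quality → elaborate interior:
  If types separate, plain interior earns payment 73 and elaborate interior earns 61.
  High-quality: plain interior gives 73 − 0 = 73; elaborate interior gives 61 − 3 = 58. No deviation. ✓
  Low-quality: elaborate interior gives 61 − 5 = 56; plain interior gives 73 − 0 = 73. Would deviate. ✗
Neither assignment is incentive-compatible.

None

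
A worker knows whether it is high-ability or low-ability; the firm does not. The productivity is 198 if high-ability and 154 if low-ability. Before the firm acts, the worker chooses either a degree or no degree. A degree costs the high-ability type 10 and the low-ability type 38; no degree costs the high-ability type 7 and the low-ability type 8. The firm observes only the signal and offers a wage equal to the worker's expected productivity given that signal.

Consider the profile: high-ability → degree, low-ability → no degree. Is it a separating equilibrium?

No

If types separate, degree earns payment 198 and no degree earns 154.
High-ability: degree gives 198 − 10 = 188; no degree gives 154 − 7 = 147. No deviation. ✓
Low-ability: no degree gives 154 − 8 = 146; degree gives 198 − 38 = 160. Would deviate. ✗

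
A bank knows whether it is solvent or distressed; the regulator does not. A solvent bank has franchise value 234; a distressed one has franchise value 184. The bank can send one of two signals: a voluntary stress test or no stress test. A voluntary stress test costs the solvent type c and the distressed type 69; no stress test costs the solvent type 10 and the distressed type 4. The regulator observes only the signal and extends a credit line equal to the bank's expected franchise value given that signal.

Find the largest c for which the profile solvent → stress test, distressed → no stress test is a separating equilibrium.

60

Under separation: stress test → solvent (pays 234); no stress test → distressed (pays 184).
Distressed: 184 − 4 = 180 ≥ 234 − 69 = 165. Holds regardless of c. ✓
Solvent: 234 − c ≥ 184 − 10, so c ≤ 234 − 174 = 60.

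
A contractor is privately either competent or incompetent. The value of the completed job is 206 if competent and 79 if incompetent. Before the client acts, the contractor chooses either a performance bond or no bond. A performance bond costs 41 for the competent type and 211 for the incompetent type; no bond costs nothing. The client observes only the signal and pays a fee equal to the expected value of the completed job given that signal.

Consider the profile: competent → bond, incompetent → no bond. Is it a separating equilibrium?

Yes

If types separate, bond earns payment 206 and no bond earns 79.
Competent: bond gives 206 − 41 = 165; no bond gives 79 − 0 = 79. No deviation. ✓
Incompetent: no bond gives 79 − 0 = 79; bond gives 206 − 211 = -5. No deviation. ✓
Both incentive constraints hold.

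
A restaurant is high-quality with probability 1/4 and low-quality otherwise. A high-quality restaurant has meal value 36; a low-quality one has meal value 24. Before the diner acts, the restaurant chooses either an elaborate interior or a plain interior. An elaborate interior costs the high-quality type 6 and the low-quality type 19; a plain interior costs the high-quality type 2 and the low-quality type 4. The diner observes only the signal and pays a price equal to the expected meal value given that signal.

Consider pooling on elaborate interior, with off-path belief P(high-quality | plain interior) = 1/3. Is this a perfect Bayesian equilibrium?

At the pooled signal (elaborate interior) the diner holds the prior 1/4 and pays 1/4·36 + 3/4·24 = 27. Off-path (plain interior) belief 1/3 gives 1/3·36 + 2/3·24 = 28.
High-quality: elaborate interior gives 27 − 6 = 21; plain interior gives 28 − 2 = 26. Deviates. ✗
Low-quality: elaborate interior gives 27 − 19 = 8; plain interior gives 28 − 4 = 24. Deviates. ✗

No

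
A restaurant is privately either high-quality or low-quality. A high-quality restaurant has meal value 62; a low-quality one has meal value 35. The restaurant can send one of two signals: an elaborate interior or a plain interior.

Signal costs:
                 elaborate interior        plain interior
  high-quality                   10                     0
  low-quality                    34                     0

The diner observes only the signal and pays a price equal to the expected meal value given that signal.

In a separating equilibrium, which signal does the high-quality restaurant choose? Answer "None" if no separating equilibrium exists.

Try high-quality → elaborate interior, low-quality → plain interior:
  If types separate, elaborate interior earns payment 62 and plain interior earns 35.
  High-quality: elaborate interior gives 62 − 10 = 52; plain interior gives 35 − 0 = 35. No deviation. ✓
  Low-quality: plain interior gives 35 − 0 = 35; elaborate interior gives 62 − 34 = 28. No deviation. ✓
Both hold — the high-quality type sends elaborate interior.

elaborate interior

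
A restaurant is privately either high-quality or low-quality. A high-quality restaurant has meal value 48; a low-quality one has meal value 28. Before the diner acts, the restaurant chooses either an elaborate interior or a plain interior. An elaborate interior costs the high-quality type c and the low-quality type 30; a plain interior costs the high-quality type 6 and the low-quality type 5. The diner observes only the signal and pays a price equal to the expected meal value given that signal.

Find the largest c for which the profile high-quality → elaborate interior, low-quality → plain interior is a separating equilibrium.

26

Under separation: elaborate interior → high-quality (pays 48); plain interior → low-quality (pays 28).
Low-quality: 28 − 5 = 23 ≥ 48 − 30 = 18. Holds regardless of c. ✓
High-quality: 48 − c ≥ 28 − 6, so c ≤ 48 − 22 = 26.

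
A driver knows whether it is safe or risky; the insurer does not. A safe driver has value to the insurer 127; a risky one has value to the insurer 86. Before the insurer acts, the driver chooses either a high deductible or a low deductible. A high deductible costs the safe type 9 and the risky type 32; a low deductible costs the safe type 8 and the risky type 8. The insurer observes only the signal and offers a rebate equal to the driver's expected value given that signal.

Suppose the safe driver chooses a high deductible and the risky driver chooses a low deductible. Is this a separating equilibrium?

No

If types separate, high deductible earns payment 127 and low deductible earns 86.
Safe: high deductible gives 127 − 9 = 118; low deductible gives 86 − 8 = 78. No deviation. ✓
Risky: low deductible gives 86 − 8 = 78; high deductible gives 127 − 32 = 95. Would deviate. ✗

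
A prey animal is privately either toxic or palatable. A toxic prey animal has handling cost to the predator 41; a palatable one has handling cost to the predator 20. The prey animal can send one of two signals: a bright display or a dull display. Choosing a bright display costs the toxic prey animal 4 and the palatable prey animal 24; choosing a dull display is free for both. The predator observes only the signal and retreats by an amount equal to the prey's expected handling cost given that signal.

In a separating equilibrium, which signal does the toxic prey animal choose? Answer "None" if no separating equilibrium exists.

bright display

Try toxic → bright display, palatable → dull display:
  Under separation the predator infers type exactly: bright display → toxic (pays 41), dull display → palatable (pays 20).
  Toxic: bright display gives 41 − 4 = 37; dull display gives 20 − 0 = 20. No deviation. ✓
  Palatable: dull display gives 20 − 0 = 20; bright display gives 41 − 24 = 17. No deviation. ✓
Both hold — the toxic type sends bright display.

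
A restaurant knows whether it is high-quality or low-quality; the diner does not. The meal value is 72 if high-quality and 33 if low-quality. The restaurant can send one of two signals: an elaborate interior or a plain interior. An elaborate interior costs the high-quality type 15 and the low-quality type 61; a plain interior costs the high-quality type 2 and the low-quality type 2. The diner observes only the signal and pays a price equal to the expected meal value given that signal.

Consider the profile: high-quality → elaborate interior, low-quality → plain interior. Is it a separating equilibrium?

Yes

Under separation the diner infers type exactly: elaborate interior → high-quality (pays 72), plain interior → low-quality (pays 33).
High-quality: elaborate interior gives 72 − 15 = 57; plain interior gives 33 − 2 = 31. No deviation. ✓
Low-quality: plain interior gives 33 − 2 = 31; elaborate interior gives 72 − 61 = 11. No deviation. ✓
Neither type gains from mimicking the other.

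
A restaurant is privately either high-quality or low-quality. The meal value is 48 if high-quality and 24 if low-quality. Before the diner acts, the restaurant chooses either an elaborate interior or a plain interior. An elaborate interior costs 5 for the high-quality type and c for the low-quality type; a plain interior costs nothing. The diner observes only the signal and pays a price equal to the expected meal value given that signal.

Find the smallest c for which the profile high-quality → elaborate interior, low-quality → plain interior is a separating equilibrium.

24

Under separation: elaborate interior → high-quality (pays 48); plain interior → low-quality (pays 24).
High-quality: 48 − 5 = 43 ≥ 24 − 0 = 24. Holds regardless of c. ✓
Low-quality: 24 − 0 ≥ 48 − c, so c ≥ 48 − 24 = 24.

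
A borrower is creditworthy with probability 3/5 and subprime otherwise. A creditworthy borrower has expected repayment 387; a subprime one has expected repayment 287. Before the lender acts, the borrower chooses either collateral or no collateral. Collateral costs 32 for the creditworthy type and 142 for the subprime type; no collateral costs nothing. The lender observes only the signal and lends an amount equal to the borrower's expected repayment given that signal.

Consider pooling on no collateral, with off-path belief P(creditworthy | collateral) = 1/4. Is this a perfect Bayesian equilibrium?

Yes

On the equilibrium path (no collateral) the lender holds the prior 3/5 and pays 3/5·387 + 2/5·287 = 347. Off-path (collateral) belief 1/4 gives 1/4·387 + 3/4·287 = 312.
Creditworthy: no collateral gives 347 − 0 = 347; collateral gives 312 − 32 = 280. Stays. ✓
Subprime: no collateral gives 347 − 0 = 347; collateral gives 312 − 142 = 170. Stays. ✓
Beliefs are Bayes-consistent on-path and both types best-respond.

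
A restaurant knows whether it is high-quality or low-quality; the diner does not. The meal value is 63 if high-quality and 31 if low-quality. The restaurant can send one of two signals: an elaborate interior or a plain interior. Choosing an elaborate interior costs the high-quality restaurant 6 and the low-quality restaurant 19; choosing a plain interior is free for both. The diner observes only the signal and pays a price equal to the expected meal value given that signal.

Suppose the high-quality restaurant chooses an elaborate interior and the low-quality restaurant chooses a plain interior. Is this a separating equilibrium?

If types separate, elaborate interior earns payment 63 and plain interior earns 31.
High-quality: elaborate interior gives 63 − 6 = 57; plain interior gives 31 − 0 = 31. No deviation. ✓
Low-quality: plain interior gives 31 − 0 = 31; elaborate interior gives 63 − 19 = 44. Would deviate. ✗

No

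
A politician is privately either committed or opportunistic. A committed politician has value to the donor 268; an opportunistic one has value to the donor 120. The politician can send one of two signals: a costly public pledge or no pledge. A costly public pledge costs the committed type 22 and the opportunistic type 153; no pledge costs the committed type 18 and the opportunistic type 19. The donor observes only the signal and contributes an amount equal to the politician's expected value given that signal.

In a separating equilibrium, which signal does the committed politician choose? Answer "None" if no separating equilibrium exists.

None

Try committed → pledge, opportunistic → no pledge:
  If types separate, pledge earns payment 268 and no pledge earns 120.
  Committed: pledge gives 268 − 22 = 246; no pledge gives 120 − 18 = 102. No deviation. ✓
  Opportunistic: no pledge gives 120 − 19 = 101; pledge gives 268 − 153 = 115. Would deviate. ✗
Try committed → no pledge, opportunistic → pledge:
  If types separate, no pledge earns payment 268 and pledge earns 120.
  Committed: no pledge gives 268 − 18 = 250; pledge gives 120 − 22 = 98. No deviation. ✓
  Opportunistic: pledge gives 120 − 153 = -33; no pledge gives 268 − 19 = 249. Would deviate. ✗
Neither assignment is incentive-compatible.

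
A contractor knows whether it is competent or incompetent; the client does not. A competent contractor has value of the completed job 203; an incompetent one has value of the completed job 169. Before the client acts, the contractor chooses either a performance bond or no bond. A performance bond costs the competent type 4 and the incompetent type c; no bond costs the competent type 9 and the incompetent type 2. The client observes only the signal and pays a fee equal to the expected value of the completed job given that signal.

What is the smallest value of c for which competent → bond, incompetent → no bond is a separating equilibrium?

Under separation: bond → competent (pays 203); no bond → incompetent (pays 169).
Competent: 203 − 4 = 199 ≥ 169 − 9 = 160. Holds regardless of c. ✓
Incompetent: 169 − 2 ≥ 203 − c, so c ≥ 203 − 167 = 36.

36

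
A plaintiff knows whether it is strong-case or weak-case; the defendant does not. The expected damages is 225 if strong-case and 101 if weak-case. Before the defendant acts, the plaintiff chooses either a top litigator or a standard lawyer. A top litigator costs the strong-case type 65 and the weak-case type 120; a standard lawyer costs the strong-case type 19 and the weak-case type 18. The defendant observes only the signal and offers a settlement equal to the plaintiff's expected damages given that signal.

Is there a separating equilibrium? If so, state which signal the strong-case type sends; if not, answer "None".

None

Try strong-case → top litigator, weak-case → standard lawyer:
  If types separate, top litigator earns payment 225 and standard lawyer earns 101.
  Strong-case: top litigator gives 225 − 65 = 160; standard lawyer gives 101 − 19 = 82. No deviation. ✓
  Weak-case: standard lawyer gives 101 − 18 = 83; top litigator gives 225 − 120 = 105. Would deviate. ✗
Try strong-case → standard lawyer, weak-case → top litigator:
  If types separate, standard lawyer earns payment 225 and top litigator earns 101.
  Strong-case: standard lawyer gives 225 − 19 = 206; top litigator gives 101 − 65 = 36. No deviation. ✓
  Weak-case: top litigator gives 101 − 120 = -19; standard lawyer gives 225 − 18 = 207. Would deviate. ✗
Neither assignment is incentive-compatible.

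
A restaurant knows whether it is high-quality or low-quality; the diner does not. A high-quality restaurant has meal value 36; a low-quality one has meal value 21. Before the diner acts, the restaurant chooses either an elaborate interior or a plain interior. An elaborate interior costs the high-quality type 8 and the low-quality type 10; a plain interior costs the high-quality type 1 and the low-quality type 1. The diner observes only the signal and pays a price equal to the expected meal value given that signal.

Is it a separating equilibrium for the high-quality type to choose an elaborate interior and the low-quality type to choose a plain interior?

If types separate, elaborate interior earns payment 36 and plain interior earns 21.
High-quality: elaborate interior gives 36 − 8 = 28; plain interior gives 21 − 1 = 20. No deviation. ✓
Low-quality: plain interior gives 21 − 1 = 20; elaborate interior gives 36 − 10 = 26. Would deviate. ✗

No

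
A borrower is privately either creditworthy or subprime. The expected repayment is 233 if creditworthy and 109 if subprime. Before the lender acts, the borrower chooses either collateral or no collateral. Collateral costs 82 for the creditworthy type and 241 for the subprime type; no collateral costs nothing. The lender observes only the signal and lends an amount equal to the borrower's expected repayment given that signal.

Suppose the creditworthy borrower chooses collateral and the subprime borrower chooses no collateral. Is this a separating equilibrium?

Yes

Under separation the lender infers type exactly: collateral → creditworthy (pays 233), no collateral → subprime (pays 109).
Creditworthy: collateral gives 233 − 82 = 151; no collateral gives 109 − 0 = 109. No deviation. ✓
Subprime: no collateral gives 109 − 0 = 109; collateral gives 233 − 241 = -8. No deviation. ✓
Both incentive constraints hold.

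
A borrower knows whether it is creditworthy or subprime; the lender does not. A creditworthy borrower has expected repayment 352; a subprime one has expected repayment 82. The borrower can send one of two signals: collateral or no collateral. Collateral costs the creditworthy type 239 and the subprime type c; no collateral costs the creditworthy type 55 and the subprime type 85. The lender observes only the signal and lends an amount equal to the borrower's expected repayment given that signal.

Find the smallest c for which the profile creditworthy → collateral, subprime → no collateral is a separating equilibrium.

Under separation: collateral → creditworthy (pays 352); no collateral → subprime (pays 82).
Creditworthy: 352 − 239 = 113 ≥ 82 − 55 = 27. Holds regardless of c. ✓
Subprime: 82 − 85 ≥ 352 − c, so c ≥ 352 − -3 = 355.

355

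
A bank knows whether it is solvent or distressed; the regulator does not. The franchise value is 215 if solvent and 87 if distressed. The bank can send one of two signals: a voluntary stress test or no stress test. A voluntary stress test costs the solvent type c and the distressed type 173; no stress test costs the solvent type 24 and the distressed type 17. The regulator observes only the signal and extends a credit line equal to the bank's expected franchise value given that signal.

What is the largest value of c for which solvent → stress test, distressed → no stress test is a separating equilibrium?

152

Under separation: stress test → solvent (pays 215); no stress test → distressed (pays 87).
Distressed: 87 − 17 = 70 ≥ 215 − 173 = 42. Holds regardless of c. ✓
Solvent: 215 − c ≥ 87 − 24, so c ≤ 215 − 63 = 152.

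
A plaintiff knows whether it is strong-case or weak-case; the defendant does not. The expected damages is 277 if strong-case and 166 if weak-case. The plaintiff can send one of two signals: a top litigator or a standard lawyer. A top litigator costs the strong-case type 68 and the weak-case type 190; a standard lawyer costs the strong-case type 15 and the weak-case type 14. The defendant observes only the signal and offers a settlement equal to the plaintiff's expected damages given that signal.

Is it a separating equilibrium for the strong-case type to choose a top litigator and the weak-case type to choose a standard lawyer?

Yes

Under separation the defendant infers type exactly: top litigator → strong-case (pays 277), standard lawyer → weak-case (pays 166).
Strong-case: top litigator gives 277 − 68 = 209; standard lawyer gives 166 − 15 = 151. No deviation. ✓
Weak-case: standard lawyer gives 166 − 14 = 152; top litigator gives 277 − 190 = 87. No deviation. ✓
Neither type gains from mimicking the other.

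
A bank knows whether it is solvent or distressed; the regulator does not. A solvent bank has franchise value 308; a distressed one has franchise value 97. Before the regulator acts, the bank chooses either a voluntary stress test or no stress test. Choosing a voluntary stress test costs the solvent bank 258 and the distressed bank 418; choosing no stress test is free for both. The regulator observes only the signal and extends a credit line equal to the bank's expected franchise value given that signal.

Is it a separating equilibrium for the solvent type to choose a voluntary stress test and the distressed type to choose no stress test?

No

If types separate, stress test earns payment 308 and no stress test earns 97.
Solvent: stress test gives 308 − 258 = 50; no stress test gives 97 − 0 = 97. Would deviate. ✗
Distressed: no stress test gives 97 − 0 = 97; stress test gives 308 − 418 = -110. No deviation. ✓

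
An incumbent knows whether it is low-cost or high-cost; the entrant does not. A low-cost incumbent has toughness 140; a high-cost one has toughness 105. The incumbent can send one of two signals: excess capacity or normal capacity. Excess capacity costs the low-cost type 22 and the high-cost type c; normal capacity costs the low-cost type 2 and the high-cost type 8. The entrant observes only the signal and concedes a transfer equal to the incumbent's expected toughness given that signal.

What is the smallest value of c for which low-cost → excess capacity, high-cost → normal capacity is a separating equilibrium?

Under separation: excess capacity → low-cost (pays 140); normal capacity → high-cost (pays 105).
Low-cost: 140 − 22 = 118 ≥ 105 − 2 = 103. Holds regardless of c. ✓
High-cost: 105 − 8 ≥ 140 − c, so c ≥ 140 − 97 = 43.

43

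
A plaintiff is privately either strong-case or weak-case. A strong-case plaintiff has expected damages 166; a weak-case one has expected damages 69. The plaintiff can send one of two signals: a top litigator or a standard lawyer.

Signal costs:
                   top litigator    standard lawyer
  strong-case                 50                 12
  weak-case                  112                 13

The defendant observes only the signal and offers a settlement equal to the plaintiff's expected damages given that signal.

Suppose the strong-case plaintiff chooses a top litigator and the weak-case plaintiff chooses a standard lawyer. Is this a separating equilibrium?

Yes

Under separation the defendant infers type exactly: top litigator → strong-case (pays 166), standard lawyer → weak-case (pays 69).
Strong-case: top litigator gives 166 − 50 = 116; standard lawyer gives 69 − 12 = 57. No deviation. ✓
Weak-case: standard lawyer gives 69 − 13 = 56; top litigator gives 166 − 112 = 54. No deviation. ✓
Neither type gains from mimicking the other.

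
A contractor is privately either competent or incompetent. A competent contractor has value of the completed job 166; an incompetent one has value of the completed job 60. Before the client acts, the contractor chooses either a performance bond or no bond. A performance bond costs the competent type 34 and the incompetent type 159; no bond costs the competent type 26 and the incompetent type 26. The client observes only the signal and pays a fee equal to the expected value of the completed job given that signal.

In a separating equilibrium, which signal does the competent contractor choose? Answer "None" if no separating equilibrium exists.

bond

Try competent → bond, incompetent → no bond:
  If types separate, bond earns payment 166 and no bond earns 60.
  Competent: bond gives 166 − 34 = 132; no bond gives 60 − 26 = 34. No deviation. ✓
  Incompetent: no bond gives 60 − 26 = 34; bond gives 166 − 159 = 7. No deviation. ✓
Both hold — the competent type sends bond.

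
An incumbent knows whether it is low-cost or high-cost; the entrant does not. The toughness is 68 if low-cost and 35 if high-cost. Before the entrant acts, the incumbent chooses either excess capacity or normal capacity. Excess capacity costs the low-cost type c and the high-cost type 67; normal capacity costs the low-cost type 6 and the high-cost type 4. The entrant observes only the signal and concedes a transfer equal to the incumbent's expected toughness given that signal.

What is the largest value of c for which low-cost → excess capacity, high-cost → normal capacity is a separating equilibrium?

39

Under separation: excess capacity → low-cost (pays 68); normal capacity → high-cost (pays 35).
High-cost: 35 − 4 = 31 ≥ 68 − 67 = 1. Holds regardless of c. ✓
Low-cost: 68 − c ≥ 35 − 6, so c ≤ 68 − 29 = 39.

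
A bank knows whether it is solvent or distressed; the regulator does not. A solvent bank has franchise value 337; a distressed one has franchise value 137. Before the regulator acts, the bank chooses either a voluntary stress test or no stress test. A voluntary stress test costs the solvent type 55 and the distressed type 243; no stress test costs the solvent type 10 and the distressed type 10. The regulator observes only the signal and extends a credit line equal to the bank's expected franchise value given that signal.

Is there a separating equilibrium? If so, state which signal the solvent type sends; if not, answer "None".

stress test

Try solvent → stress test, distressed → no stress test:
  If types separate, stress test earns payment 337 and no stress test earns 137.
  Solvent: stress test gives 337 − 55 = 282; no stress test gives 137 − 10 = 127. No deviation. ✓
  Distressed: no stress test gives 137 − 10 = 127; stress test gives 337 − 243 = 94. No deviation. ✓
Both hold — the solvent type sends stress test.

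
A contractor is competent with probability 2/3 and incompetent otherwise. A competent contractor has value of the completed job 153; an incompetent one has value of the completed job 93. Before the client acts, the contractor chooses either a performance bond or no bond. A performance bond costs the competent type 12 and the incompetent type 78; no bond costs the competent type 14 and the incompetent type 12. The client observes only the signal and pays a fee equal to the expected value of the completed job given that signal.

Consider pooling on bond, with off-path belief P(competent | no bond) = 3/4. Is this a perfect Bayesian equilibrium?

At the pooled signal (bond) the client holds the prior 2/3 and pays 2/3·153 + 1/3·93 = 133. Off-path (no bond) belief 3/4 gives 3/4·153 + 1/4·93 = 138.
Competent: bond gives 133 − 12 = 121; no bond gives 138 − 14 = 124. Deviates. ✗
Incompetent: bond gives 133 − 78 = 55; no bond gives 138 − 12 = 126. Deviates. ✗

No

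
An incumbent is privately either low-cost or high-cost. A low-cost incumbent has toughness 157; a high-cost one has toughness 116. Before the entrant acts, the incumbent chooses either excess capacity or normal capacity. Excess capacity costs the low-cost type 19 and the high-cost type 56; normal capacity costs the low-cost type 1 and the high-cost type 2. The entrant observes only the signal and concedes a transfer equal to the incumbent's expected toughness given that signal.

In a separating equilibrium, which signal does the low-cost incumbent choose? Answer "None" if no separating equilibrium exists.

excess capacity

Try low-cost → excess capacity, high-cost → normal capacity:
  If types separate, excess capacity earns payment 157 and normal capacity earns 116.
  Low-cost: excess capacity gives 157 − 19 = 138; normal capacity gives 116 − 1 = 115. No deviation. ✓
  High-cost: normal capacity gives 116 − 2 = 114; excess capacity gives 157 − 56 = 101. No deviation. ✓
Both hold — the low-cost type sends excess capacity.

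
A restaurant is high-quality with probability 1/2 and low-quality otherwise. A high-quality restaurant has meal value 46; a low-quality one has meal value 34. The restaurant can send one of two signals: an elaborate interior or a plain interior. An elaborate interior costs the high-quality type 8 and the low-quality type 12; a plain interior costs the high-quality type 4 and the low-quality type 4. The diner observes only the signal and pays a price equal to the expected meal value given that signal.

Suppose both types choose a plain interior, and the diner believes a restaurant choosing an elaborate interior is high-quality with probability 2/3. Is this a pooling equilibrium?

At the pooled signal (plain interior) the diner holds the prior 1/2 and pays 1/2·46 + 1/2·34 = 40. Off-path (elaborate interior) belief 2/3 gives 2/3·46 + 1/3·34 = 42.
High-quality: plain interior gives 40 − 4 = 36; elaborate interior gives 42 − 8 = 34. Stays. ✓
Low-quality: plain interior gives 40 − 4 = 36; elaborate interior gives 42 − 12 = 30. Stays. ✓

Yes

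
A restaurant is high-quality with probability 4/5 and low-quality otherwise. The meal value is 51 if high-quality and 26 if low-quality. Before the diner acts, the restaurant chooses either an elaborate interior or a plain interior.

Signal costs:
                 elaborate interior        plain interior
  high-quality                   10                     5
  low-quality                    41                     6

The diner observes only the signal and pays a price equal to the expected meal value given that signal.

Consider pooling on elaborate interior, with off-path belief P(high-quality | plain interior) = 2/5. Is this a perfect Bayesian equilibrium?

At the pooled signal (elaborate interior) the diner holds the prior 4/5 and pays 4/5·51 + 1/5·26 = 46. Off-path (plain interior) belief 2/5 gives 2/5·51 + 3/5·26 = 36.
High-quality: elaborate interior gives 46 − 10 = 36; plain interior gives 36 − 5 = 31. Stays. ✓
Low-quality: elaborate interior gives 46 − 41 = 5; plain interior gives 36 − 6 = 30. Deviates. ✗

No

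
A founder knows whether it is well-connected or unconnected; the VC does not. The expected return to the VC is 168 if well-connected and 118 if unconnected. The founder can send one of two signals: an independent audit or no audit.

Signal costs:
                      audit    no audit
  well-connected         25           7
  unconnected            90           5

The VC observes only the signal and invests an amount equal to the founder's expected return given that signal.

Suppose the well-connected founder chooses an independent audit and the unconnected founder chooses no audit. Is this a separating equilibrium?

If types separate, audit earns payment 168 and no audit earns 118.
Well-connected: audit gives 168 − 25 = 143; no audit gives 118 − 7 = 111. No deviation. ✓
Unconnected: no audit gives 118 − 5 = 113; audit gives 168 − 90 = 78. No deviation. ✓
Neither type gains from mimicking the other.

Yes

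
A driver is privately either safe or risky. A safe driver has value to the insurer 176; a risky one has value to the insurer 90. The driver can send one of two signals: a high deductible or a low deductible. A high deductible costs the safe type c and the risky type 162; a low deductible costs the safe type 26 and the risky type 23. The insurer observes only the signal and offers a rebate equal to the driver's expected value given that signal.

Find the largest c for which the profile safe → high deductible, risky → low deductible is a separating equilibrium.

Under separation: high deductible → safe (pays 176); low deductible → risky (pays 90).
Risky: 90 − 23 = 67 ≥ 176 − 162 = 14. Holds regardless of c. ✓
Safe: 176 − c ≥ 90 − 26, so c ≤ 176 − 64 = 112.

112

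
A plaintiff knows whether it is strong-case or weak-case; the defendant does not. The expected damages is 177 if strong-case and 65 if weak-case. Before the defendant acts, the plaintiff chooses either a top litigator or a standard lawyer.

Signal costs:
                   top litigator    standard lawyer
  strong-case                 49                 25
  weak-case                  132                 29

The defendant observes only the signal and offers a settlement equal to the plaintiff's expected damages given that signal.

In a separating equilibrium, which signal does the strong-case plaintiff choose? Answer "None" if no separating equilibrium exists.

None

Try strong-case → top litigator, weak-case → standard lawyer:
  If types separate, top litigator earns payment 177 and standard lawyer earns 65.
  Strong-case: top litigator gives 177 − 49 = 128; standard lawyer gives 65 − 25 = 40. No deviation. ✓
  Weak-case: standard lawyer gives 65 − 29 = 36; top litigator gives 177 − 132 = 45. Would deviate. ✗
Try strong-case → standard lawyer, weak-case → top litigator:
  If types separate, standard lawyer earns payment 177 and top litigator earns 65.
  Strong-case: standard lawyer gives 177 − 25 = 152; top litigator gives 65 − 49 = 16. No deviation. ✓
  Weak-case: top litigator gives 65 − 132 = -67; standard lawyer gives 177 − 29 = 148. Would deviate. ✗
Neither assignment is incentive-compatible.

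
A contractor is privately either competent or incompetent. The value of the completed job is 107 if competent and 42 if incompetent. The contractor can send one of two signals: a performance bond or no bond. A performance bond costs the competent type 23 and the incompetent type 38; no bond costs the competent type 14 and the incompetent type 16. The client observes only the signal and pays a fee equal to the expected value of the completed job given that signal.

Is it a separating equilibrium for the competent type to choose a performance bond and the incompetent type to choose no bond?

Under separation the client infers type exactly: bond → competent (pays 107), no bond → incompetent (pays 42).
Competent: bond gives 107 − 23 = 84; no bond gives 42 − 14 = 28. No deviation. ✓
Incompetent: no bond gives 42 − 16 = 26; bond gives 107 − 38 = 69. Would deviate. ✗

No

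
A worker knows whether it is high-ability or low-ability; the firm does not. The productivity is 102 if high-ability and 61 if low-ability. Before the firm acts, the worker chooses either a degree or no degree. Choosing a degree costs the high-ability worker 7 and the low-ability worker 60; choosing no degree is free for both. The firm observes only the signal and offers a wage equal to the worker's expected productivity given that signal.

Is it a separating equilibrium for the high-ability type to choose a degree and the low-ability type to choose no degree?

Under separation the firm infers type exactly: degree → high-ability (pays 102), no degree → low-ability (pays 61).
High-ability: degree gives 102 − 7 = 95; no degree gives 61 − 0 = 61. No deviation. ✓
Low-ability: no degree gives 61 − 0 = 61; degree gives 102 − 60 = 42. No deviation. ✓
Neither type gains from mimicking the other.

Yes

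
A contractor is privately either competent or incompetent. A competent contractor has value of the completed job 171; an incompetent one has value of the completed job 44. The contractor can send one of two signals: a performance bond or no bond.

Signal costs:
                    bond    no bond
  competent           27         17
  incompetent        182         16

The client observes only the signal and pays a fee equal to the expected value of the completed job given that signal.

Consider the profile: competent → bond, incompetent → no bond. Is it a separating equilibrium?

Yes

If types separate, bond earns payment 171 and no bond earns 44.
Competent: bond gives 171 − 27 = 144; no bond gives 44 − 17 = 27. No deviation. ✓
Incompetent: no bond gives 44 − 16 = 28; bond gives 171 − 182 = -11. No deviation. ✓
Neither type gains from mimicking the other.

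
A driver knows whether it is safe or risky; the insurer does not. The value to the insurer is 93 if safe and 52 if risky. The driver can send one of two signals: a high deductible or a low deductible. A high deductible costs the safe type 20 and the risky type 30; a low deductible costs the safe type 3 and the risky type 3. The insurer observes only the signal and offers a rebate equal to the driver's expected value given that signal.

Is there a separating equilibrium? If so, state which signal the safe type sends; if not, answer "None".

None

Try safe → high deductible, risky → low deductible:
  If types separate, high deductible earns payment 93 and low deductible earns 52.
  Safe: high deductible gives 93 − 20 = 73; low deductible gives 52 − 3 = 49. No deviation. ✓
  Risky: low deductible gives 52 − 3 = 49; high deductible gives 93 − 30 = 63. Would deviate. ✗
Try safe → low deductible, risky → high deductible:
  If types separate, low deductible earns payment 93 and high deductible earns 52.
  Safe: low deductible gives 93 − 3 = 90; high deductible gives 52 − 20 = 32. No deviation. ✓
  Risky: high deductible gives 52 − 30 = 22; low deductible gives 93 − 3 = 90. Would deviate. ✗
Neither assignment is incentive-compatible.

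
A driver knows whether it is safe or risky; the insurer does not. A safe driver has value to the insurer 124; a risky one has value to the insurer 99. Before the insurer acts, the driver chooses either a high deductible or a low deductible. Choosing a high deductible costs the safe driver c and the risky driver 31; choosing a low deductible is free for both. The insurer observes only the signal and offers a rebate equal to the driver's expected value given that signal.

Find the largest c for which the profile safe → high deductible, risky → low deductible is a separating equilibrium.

25

Under separation: high deductible → safe (pays 124); low deductible → risky (pays 99).
Risky: 99 − 0 = 99 ≥ 124 − 31 = 93. Holds regardless of c. ✓
Safe: 124 − c ≥ 99 − 0, so c ≤ 124 − 99 = 25.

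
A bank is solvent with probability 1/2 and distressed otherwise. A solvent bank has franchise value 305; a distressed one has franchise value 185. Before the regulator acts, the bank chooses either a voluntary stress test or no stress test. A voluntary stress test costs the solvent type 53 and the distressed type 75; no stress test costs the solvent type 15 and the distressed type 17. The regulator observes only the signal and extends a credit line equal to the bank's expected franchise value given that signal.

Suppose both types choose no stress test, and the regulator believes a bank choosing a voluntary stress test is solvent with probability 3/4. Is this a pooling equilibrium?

Yes

At the pooled signal (no stress test) the regulator holds the prior 1/2 and pays 1/2·305 + 1/2·185 = 245. Off-path (stress test) belief 3/4 gives 3/4·305 + 1/4·185 = 275.
Solvent: no stress test gives 245 − 15 = 230; stress test gives 275 − 53 = 222. Stays. ✓
Distressed: no stress test gives 245 − 17 = 228; stress test gives 275 − 75 = 200. Stays. ✓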